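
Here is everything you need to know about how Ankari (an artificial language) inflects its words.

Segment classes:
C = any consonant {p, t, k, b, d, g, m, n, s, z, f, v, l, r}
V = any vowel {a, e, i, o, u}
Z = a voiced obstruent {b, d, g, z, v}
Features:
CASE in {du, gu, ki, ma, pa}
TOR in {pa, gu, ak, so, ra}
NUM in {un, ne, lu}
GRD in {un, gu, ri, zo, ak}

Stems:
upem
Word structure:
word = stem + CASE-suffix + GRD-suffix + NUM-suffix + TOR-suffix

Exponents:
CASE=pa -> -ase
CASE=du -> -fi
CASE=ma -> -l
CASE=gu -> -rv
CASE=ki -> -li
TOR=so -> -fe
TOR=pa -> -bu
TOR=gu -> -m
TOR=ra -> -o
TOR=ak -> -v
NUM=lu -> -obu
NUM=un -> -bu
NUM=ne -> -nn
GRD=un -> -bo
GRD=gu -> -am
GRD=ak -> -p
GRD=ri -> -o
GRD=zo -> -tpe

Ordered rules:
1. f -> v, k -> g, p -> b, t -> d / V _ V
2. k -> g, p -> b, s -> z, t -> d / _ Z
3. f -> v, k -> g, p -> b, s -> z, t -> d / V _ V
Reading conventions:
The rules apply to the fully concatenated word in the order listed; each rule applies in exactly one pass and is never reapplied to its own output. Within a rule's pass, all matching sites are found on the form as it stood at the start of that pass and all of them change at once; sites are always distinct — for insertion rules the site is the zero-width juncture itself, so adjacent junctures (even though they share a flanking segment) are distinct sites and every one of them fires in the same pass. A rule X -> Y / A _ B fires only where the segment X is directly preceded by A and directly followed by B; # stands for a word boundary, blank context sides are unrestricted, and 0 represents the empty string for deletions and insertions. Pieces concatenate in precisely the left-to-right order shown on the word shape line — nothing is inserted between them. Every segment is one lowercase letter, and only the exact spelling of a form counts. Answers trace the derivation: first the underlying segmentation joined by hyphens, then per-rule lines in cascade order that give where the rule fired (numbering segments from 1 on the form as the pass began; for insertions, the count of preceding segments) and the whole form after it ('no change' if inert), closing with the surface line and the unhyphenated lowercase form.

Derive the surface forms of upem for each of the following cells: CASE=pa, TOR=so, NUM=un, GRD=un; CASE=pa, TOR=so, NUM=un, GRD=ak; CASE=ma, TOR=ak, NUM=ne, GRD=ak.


cell CASE=pa, TOR=so, NUM=un, GRD=un:
underlying: upem-ase-bo-bu-fe
1. f -> v, k -> g, p -> b, t -> d / V _ V: fires at position(s) 2, 12: ubemasebobuve
2. k -> g, p -> b, s -> z, t -> d / _ Z: no change
3. f -> v, k -> g, p -> b, s -> z, t -> d / V _ V: fires at position(s) 6: ubemazebobuve
surface: ubemazebobuve

cell CASE=pa, TOR=so, NUM=un, GRD=ak:
underlying: upem-ase-p-bu-fe
1. f -> v, k -> g, p -> b, t -> d / V _ V: fires at position(s) 2, 11: ubemasepbuve
2. k -> g, p -> b, s -> z, t -> d / _ Z: fires at position(s) 8: ubemasebbuve
3. f -> v, k -> g, p -> b, s -> z, t -> d / V _ V: fires at position(s) 6: ubemazebbuve
surface: ubemazebbuve

cell CASE=ma, TOR=ak, NUM=ne, GRD=ak:
underlying: upem-l-p-nn-v
1. f -> v, k -> g, p -> b, t -> d / V _ V: fires at position(s) 2: ubemlpnnv
2. k -> g, p -> b, s -> z, t -> d / _ Z: no change
3. f -> v, k -> g, p -> b, s -> z, t -> d / V _ V: no change
surface: ubemlpnnv


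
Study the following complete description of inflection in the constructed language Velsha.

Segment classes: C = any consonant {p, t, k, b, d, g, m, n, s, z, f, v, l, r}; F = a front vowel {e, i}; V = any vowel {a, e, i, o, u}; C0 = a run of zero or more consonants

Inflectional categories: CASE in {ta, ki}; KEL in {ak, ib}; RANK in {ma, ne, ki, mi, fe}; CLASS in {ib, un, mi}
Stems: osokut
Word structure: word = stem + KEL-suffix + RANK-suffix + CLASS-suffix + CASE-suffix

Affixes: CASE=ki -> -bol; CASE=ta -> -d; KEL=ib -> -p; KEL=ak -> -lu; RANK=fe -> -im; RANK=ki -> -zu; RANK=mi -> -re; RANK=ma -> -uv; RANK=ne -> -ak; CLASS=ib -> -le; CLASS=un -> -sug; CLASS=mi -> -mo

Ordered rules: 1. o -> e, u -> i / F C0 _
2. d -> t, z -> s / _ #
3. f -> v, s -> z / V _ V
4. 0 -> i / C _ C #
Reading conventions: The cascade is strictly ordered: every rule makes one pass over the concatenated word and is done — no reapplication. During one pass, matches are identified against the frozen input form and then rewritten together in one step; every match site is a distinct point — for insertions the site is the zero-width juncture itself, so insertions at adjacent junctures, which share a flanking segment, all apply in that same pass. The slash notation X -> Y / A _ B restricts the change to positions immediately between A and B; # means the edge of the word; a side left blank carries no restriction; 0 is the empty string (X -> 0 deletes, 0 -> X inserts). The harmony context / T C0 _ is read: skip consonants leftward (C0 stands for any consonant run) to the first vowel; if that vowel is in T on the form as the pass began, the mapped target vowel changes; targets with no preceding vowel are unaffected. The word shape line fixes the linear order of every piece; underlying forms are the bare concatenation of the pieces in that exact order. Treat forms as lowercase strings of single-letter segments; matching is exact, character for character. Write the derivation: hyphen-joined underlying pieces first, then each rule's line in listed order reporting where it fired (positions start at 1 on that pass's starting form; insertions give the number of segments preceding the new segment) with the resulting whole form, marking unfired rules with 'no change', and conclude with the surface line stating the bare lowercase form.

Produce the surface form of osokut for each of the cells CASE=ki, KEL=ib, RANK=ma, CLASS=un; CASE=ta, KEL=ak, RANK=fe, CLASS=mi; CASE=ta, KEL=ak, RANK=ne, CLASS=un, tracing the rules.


cell CASE=ki, KEL=ib, RANK=ma, CLASS=un:
underlying: osokut-p-uv-sug-bol
1. o -> e, u -> i / F C0 _: no change
2. d -> t, z -> s / _ #: no change
3. f -> v, s -> z / V _ V: fires at position(s) 2: ozokutpuvsugbol
4. 0 -> i / C _ C #: no change
surface: ozokutpuvsugbol

cell CASE=ta, KEL=ak, RANK=fe, CLASS=mi:
underlying: osokut-lu-im-mo-d
1. o -> e, u -> i / F C0 _: fires at position(s) 12: osokutluimmed
2. d -> t, z -> s / _ #: fires at position(s) 13: osokutluimmet
3. f -> v, s -> z / V _ V: fires at position(s) 2: ozokutluimmet
4. 0 -> i / C _ C #: no change
surface: ozokutluimmet

cell CASE=ta, KEL=ak, RANK=ne, CLASS=un:
underlying: osokut-lu-ak-sug-d
1. o -> e, u -> i / F C0 _: no change
2. d -> t, z -> s / _ #: fires at position(s) 14: osokutluaksugt
3. f -> v, s -> z / V _ V: fires at position(s) 2: ozokutluaksugt
4. 0 -> i / C _ C #: inserts after position(s) 13: ozokutluaksugit
surface: ozokutluaksugit


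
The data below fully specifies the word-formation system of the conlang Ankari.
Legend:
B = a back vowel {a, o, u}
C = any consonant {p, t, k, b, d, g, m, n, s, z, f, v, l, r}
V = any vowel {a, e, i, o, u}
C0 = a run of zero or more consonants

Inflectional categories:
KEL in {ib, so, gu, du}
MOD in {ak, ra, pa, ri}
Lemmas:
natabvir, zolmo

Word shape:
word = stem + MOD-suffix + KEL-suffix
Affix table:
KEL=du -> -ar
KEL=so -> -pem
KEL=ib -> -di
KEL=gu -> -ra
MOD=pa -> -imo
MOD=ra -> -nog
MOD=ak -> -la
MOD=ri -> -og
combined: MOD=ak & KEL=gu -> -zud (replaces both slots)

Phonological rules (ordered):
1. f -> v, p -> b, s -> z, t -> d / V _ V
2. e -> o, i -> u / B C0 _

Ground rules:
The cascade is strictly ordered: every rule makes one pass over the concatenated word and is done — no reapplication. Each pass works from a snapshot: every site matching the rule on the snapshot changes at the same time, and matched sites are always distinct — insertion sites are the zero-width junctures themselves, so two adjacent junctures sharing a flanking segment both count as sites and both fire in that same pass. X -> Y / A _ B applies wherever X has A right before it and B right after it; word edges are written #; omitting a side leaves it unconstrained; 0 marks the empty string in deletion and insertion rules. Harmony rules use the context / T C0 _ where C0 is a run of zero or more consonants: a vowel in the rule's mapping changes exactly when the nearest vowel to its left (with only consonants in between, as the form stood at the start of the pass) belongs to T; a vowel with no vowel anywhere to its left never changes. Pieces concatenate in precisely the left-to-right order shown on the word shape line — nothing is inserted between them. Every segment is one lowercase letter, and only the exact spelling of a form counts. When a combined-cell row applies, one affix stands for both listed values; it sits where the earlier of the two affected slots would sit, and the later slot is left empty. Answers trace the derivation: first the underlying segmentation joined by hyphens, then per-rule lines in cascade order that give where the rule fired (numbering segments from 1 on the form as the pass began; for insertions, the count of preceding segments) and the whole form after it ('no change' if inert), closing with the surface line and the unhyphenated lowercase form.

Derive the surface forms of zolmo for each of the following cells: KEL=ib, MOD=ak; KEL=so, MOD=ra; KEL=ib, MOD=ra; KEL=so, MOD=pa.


cell KEL=ib, MOD=ak:
underlying: zolmo-la-di
1. f -> v, p -> b, s -> z, t -> d / V _ V: no change
2. e -> o, i -> u / B C0 _: fires at position(s) 9: zolmoladu
surface: zolmoladu

cell KEL=so, MOD=ra:
underlying: zolmo-nog-pem
1. f -> v, p -> b, s -> z, t -> d / V _ V: no change
2. e -> o, i -> u / B C0 _: fires at position(s) 10: zolmonogpom
surface: zolmonogpom

cell KEL=ib, MOD=ra:
underlying: zolmo-nog-di
1. f -> v, p -> b, s -> z, t -> d / V _ V: no change
2. e -> o, i -> u / B C0 _: fires at position(s) 10: zolmonogdu
surface: zolmonogdu

cell KEL=so, MOD=pa:
underlying: zolmo-imo-pem
1. f -> v, p -> b, s -> z, t -> d / V _ V: fires at position(s) 9: zolmoimobem
2. e -> o, i -> u / B C0 _: fires at position(s) 6, 10: zolmoumobom
surface: zolmoumobom


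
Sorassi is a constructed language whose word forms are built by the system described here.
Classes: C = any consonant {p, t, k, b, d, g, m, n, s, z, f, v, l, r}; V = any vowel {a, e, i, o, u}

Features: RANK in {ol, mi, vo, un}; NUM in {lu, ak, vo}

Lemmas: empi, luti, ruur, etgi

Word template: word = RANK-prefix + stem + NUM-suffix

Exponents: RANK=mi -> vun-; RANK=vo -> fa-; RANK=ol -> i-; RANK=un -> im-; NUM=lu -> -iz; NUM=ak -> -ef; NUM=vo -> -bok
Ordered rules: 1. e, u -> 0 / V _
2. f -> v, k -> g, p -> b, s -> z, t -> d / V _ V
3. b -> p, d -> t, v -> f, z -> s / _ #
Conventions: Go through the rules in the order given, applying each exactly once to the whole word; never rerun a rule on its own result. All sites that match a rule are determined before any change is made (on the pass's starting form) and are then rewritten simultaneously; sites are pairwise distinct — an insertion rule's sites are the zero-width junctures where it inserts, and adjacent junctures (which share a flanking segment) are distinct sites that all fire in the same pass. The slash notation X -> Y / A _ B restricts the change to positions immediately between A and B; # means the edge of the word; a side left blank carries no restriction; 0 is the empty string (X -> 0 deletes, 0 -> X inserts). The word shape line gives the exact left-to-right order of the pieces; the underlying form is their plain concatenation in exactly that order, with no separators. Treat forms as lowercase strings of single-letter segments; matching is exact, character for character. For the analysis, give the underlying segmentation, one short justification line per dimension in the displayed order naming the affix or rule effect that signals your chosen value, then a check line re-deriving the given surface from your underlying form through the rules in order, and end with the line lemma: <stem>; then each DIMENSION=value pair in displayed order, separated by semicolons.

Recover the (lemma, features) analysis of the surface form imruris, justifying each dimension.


underlying: im-ruur-iz
RANK=un - signalled by the affix im-
NUM=lu - signalled by the affix -iz
check: imruuriz -> imruriz -> imruriz -> imruris
lemma: ruur; RANK=un; NUM=lu


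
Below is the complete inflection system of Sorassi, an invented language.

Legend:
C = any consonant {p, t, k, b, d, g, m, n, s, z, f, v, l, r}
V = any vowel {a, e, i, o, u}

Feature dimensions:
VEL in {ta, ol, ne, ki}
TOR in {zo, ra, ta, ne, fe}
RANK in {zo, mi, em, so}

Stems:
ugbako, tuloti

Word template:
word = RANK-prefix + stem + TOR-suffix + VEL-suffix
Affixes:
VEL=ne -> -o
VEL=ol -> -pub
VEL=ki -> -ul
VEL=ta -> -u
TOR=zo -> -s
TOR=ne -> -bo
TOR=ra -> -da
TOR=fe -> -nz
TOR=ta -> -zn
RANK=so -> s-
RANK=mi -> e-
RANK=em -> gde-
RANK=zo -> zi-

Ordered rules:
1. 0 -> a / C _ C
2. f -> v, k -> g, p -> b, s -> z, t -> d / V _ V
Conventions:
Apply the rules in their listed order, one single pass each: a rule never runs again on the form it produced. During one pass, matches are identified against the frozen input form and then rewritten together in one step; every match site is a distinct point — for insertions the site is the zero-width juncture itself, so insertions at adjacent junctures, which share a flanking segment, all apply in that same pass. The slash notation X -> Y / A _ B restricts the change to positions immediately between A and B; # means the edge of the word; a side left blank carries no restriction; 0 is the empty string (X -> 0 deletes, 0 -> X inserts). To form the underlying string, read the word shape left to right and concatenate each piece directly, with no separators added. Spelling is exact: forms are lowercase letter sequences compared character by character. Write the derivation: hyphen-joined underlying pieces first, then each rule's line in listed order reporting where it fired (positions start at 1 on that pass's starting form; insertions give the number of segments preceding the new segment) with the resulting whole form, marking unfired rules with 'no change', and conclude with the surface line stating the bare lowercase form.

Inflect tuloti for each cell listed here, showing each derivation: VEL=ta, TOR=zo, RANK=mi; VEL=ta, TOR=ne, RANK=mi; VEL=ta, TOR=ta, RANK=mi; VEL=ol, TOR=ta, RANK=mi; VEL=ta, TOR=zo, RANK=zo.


cell VEL=ta, TOR=zo, RANK=mi:
underlying: e-tuloti-s-u
1. 0 -> a / C _ C: no change
2. f -> v, k -> g, p -> b, s -> z, t -> d / V _ V: fires at position(s) 2, 6, 8: edulodizu
surface: edulodizu

cell VEL=ta, TOR=ne, RANK=mi:
underlying: e-tuloti-bo-u
1. 0 -> a / C _ C: no change
2. f -> v, k -> g, p -> b, s -> z, t -> d / V _ V: fires at position(s) 2, 6: edulodibou
surface: edulodibou

cell VEL=ta, TOR=ta, RANK=mi:
underlying: e-tuloti-zn-u
1. 0 -> a / C _ C: inserts after position(s) 8: etulotizanu
2. f -> v, k -> g, p -> b, s -> z, t -> d / V _ V: fires at position(s) 2, 6: edulodizanu
surface: edulodizanu

cell VEL=ol, TOR=ta, RANK=mi:
underlying: e-tuloti-zn-pub
1. 0 -> a / C _ C: inserts after position(s) 8, 9: etulotizanapub
2. f -> v, k -> g, p -> b, s -> z, t -> d / V _ V: fires at position(s) 2, 6, 12: edulodizanabub
surface: edulodizanabub

cell VEL=ta, TOR=zo, RANK=zo:
underlying: zi-tuloti-s-u
1. 0 -> a / C _ C: no change
2. f -> v, k -> g, p -> b, s -> z, t -> d / V _ V: fires at position(s) 3, 7, 9: zidulodizu
surface: zidulodizu


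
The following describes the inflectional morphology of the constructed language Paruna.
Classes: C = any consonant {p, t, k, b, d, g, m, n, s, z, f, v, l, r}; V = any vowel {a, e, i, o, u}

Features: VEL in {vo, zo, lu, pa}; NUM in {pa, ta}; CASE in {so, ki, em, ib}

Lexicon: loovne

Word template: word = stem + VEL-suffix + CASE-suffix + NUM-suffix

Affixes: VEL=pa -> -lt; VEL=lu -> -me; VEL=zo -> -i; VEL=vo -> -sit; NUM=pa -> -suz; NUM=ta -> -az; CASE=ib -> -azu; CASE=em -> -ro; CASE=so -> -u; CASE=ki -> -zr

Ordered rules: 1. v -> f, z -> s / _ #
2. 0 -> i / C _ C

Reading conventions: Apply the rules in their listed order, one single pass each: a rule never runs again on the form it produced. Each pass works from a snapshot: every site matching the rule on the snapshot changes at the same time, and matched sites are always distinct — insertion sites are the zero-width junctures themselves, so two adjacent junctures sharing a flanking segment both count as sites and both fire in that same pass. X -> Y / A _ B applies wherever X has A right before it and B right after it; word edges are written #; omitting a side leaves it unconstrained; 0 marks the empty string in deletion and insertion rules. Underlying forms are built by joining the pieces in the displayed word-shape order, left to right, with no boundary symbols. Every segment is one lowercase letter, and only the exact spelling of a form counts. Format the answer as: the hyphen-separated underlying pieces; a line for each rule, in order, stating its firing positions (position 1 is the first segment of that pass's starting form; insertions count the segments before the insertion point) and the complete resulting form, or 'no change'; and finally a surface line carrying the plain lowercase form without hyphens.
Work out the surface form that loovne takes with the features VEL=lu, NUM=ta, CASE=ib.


underlying: loovne-me-azu-az
1. v -> f, z -> s / _ #: fires at position(s) 13: loovnemeazuas
2. 0 -> i / C _ C: inserts after position(s) 4: loovinemeazuas
surface: loovinemeazuas


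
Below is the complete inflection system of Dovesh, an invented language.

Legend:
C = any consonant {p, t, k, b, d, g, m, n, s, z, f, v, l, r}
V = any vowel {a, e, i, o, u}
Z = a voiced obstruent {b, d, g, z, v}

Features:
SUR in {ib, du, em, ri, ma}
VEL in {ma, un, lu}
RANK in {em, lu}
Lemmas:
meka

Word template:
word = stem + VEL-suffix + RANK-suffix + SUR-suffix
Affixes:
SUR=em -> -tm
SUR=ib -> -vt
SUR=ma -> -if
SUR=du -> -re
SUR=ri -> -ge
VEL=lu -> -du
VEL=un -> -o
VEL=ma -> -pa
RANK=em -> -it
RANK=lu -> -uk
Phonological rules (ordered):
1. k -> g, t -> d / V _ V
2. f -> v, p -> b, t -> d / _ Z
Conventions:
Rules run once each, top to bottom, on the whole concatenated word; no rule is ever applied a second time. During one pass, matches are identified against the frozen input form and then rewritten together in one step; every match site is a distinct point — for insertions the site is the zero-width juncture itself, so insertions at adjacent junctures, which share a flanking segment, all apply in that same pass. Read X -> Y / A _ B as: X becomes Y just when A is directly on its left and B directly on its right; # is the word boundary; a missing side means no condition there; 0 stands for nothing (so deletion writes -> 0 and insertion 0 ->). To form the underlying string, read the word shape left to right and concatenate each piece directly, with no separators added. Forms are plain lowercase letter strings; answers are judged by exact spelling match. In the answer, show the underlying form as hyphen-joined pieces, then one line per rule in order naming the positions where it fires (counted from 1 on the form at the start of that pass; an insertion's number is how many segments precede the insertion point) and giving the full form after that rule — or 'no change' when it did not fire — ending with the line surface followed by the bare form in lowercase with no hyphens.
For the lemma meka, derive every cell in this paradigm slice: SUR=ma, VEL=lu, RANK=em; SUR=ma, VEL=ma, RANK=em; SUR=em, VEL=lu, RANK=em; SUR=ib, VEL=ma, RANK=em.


cell SUR=ma, VEL=lu, RANK=em:
underlying: meka-du-it-if
1. k -> g, t -> d / V _ V: fires at position(s) 3, 8: megaduidif
2. f -> v, p -> b, t -> d / _ Z: no change
surface: megaduidif

cell SUR=ma, VEL=ma, RANK=em:
underlying: meka-pa-it-if
1. k -> g, t -> d / V _ V: fires at position(s) 3, 8: megapaidif
2. f -> v, p -> b, t -> d / _ Z: no change
surface: megapaidif

cell SUR=em, VEL=lu, RANK=em:
underlying: meka-du-it-tm
1. k -> g, t -> d / V _ V: fires at position(s) 3: megaduittm
2. f -> v, p -> b, t -> d / _ Z: no change
surface: megaduittm

cell SUR=ib, VEL=ma, RANK=em:
underlying: meka-pa-it-vt
1. k -> g, t -> d / V _ V: fires at position(s) 3: megapaitvt
2. f -> v, p -> b, t -> d / _ Z: fires at position(s) 8: megapaidvt
surface: megapaidvt


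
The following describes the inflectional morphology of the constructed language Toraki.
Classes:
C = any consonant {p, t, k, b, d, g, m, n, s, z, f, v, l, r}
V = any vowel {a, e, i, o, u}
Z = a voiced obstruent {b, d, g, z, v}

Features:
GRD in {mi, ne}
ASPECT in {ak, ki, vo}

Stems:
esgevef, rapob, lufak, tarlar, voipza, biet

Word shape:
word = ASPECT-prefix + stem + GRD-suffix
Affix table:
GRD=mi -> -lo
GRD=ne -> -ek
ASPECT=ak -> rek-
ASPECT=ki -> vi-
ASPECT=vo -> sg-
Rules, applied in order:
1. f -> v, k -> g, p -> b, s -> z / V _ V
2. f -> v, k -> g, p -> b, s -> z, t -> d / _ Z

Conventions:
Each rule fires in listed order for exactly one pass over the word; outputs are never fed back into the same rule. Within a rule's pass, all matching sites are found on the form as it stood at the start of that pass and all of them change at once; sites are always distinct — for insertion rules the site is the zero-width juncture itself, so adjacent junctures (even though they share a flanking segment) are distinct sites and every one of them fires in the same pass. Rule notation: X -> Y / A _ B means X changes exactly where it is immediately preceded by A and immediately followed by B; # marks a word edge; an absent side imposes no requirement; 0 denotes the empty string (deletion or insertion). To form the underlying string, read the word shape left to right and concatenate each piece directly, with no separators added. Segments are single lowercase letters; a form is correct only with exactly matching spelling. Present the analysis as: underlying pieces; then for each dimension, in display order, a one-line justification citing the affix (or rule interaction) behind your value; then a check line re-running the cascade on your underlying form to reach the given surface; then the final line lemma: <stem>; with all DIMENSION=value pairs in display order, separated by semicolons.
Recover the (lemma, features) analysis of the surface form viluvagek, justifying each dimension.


underlying: vi-lufak-ek
GRD=ne - signalled by the affix -ek
ASPECT=ki - signalled by the affix vi-
check: vilufakek -> viluvagek -> viluvagek
lemma: lufak; GRD=ne; ASPECT=ki


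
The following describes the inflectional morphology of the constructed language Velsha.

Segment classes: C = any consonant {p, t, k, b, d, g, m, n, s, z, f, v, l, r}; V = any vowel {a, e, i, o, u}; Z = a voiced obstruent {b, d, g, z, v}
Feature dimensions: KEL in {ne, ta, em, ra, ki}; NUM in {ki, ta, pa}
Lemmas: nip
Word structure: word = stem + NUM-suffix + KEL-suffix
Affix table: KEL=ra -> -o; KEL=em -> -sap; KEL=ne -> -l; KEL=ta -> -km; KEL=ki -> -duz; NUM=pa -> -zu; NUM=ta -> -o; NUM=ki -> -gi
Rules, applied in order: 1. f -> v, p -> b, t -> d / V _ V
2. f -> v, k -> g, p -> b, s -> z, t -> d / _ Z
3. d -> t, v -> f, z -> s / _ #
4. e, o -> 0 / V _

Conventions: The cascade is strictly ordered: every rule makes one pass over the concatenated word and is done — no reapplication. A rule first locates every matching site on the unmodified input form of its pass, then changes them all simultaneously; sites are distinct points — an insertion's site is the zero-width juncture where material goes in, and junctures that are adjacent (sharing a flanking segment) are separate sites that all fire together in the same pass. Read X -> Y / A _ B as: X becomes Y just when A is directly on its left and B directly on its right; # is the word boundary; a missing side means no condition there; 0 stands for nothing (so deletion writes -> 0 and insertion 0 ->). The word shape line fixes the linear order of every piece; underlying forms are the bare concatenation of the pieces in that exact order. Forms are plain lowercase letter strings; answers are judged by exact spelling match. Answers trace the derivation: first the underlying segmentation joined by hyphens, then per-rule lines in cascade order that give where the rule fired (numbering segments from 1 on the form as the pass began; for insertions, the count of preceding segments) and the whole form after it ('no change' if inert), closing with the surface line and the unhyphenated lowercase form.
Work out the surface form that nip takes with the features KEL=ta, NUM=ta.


underlying: nip-o-km
1. f -> v, p -> b, t -> d / V _ V: fires at position(s) 3: nibokm
2. f -> v, k -> g, p -> b, s -> z, t -> d / _ Z: no change
3. d -> t, v -> f, z -> s / _ #: no change
4. e, o -> 0 / V _: no change
surface: nibokm


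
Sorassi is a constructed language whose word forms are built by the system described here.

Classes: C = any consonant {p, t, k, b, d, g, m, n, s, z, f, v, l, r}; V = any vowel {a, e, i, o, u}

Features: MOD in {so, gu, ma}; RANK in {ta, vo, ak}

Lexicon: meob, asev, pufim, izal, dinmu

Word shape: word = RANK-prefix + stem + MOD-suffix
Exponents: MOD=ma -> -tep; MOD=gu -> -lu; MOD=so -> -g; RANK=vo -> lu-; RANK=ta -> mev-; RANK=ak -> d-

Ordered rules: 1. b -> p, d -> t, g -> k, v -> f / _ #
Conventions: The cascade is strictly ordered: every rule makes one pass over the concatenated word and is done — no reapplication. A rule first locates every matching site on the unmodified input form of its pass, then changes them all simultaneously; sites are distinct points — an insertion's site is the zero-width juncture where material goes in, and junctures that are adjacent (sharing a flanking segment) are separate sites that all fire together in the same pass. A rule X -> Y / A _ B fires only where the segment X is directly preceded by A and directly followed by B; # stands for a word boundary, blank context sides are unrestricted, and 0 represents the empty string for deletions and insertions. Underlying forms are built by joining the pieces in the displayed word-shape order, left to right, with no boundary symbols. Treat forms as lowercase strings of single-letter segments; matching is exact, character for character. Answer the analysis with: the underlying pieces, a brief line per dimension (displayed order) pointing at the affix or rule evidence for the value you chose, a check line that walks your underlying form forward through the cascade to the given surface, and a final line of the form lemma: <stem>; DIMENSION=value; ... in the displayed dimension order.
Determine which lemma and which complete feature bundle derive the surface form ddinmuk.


underlying: d-dinmu-g
MOD=so - signalled by the affix -g
RANK=ak - signalled by the affix d-
check: ddinmug -> ddinmuk
lemma: dinmu; MOD=so; RANK=ak


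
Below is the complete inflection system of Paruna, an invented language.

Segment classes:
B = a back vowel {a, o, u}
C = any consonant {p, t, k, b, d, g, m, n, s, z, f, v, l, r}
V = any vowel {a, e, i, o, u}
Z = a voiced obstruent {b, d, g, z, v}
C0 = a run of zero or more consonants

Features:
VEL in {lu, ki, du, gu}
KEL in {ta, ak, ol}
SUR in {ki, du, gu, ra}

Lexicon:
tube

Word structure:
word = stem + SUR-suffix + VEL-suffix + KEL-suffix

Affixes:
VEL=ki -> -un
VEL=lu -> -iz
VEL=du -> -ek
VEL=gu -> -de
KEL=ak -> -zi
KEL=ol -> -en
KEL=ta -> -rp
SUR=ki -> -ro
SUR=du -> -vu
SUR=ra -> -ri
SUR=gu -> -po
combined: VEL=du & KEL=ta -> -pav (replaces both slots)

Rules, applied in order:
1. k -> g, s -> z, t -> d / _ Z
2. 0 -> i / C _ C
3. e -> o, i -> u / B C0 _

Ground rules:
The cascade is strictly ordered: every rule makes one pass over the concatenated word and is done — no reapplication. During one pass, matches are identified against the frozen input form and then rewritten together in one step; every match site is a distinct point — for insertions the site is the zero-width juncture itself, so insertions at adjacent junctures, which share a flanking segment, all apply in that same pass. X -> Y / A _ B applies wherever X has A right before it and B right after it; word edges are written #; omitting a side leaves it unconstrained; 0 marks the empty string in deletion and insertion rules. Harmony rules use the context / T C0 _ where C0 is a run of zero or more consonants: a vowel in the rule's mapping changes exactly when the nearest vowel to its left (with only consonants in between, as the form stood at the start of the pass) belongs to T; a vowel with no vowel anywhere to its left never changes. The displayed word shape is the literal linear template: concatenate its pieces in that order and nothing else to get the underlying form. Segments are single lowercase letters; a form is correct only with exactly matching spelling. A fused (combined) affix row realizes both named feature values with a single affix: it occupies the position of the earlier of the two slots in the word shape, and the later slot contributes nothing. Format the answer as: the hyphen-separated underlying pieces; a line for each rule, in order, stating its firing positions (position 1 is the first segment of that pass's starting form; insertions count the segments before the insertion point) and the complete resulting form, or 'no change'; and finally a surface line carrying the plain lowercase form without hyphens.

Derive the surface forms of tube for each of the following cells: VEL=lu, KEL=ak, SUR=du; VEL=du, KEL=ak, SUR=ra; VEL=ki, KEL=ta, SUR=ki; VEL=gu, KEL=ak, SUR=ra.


cell VEL=lu, KEL=ak, SUR=du:
underlying: tube-vu-iz-zi
1. k -> g, s -> z, t -> d / _ Z: no change
2. 0 -> i / C _ C: inserts after position(s) 8: tubevuizizi
3. e -> o, i -> u / B C0 _: fires at position(s) 4, 7: tubovuuzizi
surface: tubovuuzizi

cell VEL=du, KEL=ak, SUR=ra:
underlying: tube-ri-ek-zi
1. k -> g, s -> z, t -> d / _ Z: fires at position(s) 8: tuberiegzi
2. 0 -> i / C _ C: inserts after position(s) 8: tuberiegizi
3. e -> o, i -> u / B C0 _: fires at position(s) 4: tuboriegizi
surface: tuboriegizi

cell VEL=ki, KEL=ta, SUR=ki:
underlying: tube-ro-un-rp
1. k -> g, s -> z, t -> d / _ Z: no change
2. 0 -> i / C _ C: inserts after position(s) 8, 9: tuberounirip
3. e -> o, i -> u / B C0 _: fires at position(s) 4, 9: tuborounurip
surface: tuborounurip

cell VEL=gu, KEL=ak, SUR=ra:
underlying: tube-ri-de-zi
1. k -> g, s -> z, t -> d / _ Z: no change
2. 0 -> i / C _ C: no change
3. e -> o, i -> u / B C0 _: fires at position(s) 4: tuboridezi
surface: tuboridezi


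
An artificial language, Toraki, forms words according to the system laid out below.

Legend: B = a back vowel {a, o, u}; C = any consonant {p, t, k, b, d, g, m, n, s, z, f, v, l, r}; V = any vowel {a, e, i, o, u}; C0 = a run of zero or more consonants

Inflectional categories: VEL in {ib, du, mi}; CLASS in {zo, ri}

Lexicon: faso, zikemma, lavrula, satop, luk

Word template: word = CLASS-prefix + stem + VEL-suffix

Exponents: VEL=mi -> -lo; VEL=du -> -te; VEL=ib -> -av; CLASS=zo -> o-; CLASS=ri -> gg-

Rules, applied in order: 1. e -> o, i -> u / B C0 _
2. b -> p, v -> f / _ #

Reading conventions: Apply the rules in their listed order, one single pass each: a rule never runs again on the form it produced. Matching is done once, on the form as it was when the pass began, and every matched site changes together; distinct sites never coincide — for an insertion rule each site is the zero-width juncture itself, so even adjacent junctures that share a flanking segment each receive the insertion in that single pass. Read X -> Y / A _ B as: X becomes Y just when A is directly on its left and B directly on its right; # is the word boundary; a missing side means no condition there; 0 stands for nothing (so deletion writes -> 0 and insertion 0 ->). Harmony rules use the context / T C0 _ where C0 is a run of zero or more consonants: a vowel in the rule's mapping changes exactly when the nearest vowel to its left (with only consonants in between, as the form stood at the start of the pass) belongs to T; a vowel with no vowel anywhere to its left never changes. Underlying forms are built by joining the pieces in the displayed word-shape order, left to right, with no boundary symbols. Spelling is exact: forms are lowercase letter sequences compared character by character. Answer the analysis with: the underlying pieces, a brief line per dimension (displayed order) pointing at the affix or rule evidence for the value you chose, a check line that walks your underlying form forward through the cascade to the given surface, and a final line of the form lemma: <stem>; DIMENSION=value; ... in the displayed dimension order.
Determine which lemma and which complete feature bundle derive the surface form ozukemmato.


underlying: o-zikemma-te
VEL=du - signalled by the affix -te
CLASS=zo - signalled by the affix o-
check: ozikemmate -> ozukemmato -> ozukemmato
lemma: zikemma; VEL=du; CLASS=zo


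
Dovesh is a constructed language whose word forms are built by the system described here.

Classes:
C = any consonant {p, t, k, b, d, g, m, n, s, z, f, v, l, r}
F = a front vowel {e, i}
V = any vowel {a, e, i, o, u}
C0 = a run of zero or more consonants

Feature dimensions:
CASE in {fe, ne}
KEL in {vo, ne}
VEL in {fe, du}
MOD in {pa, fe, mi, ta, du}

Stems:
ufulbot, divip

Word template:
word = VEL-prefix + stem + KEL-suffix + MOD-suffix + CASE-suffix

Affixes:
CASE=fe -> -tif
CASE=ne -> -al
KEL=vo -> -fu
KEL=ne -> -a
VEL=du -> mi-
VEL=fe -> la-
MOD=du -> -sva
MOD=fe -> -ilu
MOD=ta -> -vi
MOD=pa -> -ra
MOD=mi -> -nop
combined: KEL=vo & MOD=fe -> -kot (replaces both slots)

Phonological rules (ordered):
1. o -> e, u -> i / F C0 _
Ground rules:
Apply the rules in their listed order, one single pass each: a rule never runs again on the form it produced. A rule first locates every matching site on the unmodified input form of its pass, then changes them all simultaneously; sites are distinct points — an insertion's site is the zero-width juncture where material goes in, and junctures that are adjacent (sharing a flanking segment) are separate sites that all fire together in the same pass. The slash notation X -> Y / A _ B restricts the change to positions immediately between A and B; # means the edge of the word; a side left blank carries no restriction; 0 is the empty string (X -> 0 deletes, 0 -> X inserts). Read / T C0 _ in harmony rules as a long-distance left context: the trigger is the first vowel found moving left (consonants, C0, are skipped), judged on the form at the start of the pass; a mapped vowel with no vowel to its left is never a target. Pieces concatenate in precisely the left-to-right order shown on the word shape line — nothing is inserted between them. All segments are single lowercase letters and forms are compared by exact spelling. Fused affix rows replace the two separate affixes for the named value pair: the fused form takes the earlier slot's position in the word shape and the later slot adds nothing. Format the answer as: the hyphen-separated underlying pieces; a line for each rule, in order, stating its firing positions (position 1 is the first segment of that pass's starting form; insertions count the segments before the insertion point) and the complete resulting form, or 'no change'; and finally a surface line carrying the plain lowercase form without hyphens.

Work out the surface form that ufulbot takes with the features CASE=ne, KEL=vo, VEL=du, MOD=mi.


underlying: mi-ufulbot-fu-nop-al
1. o -> e, u -> i / F C0 _: fires at position(s) 3: miifulbotfunopal
surface: miifulbotfunopal


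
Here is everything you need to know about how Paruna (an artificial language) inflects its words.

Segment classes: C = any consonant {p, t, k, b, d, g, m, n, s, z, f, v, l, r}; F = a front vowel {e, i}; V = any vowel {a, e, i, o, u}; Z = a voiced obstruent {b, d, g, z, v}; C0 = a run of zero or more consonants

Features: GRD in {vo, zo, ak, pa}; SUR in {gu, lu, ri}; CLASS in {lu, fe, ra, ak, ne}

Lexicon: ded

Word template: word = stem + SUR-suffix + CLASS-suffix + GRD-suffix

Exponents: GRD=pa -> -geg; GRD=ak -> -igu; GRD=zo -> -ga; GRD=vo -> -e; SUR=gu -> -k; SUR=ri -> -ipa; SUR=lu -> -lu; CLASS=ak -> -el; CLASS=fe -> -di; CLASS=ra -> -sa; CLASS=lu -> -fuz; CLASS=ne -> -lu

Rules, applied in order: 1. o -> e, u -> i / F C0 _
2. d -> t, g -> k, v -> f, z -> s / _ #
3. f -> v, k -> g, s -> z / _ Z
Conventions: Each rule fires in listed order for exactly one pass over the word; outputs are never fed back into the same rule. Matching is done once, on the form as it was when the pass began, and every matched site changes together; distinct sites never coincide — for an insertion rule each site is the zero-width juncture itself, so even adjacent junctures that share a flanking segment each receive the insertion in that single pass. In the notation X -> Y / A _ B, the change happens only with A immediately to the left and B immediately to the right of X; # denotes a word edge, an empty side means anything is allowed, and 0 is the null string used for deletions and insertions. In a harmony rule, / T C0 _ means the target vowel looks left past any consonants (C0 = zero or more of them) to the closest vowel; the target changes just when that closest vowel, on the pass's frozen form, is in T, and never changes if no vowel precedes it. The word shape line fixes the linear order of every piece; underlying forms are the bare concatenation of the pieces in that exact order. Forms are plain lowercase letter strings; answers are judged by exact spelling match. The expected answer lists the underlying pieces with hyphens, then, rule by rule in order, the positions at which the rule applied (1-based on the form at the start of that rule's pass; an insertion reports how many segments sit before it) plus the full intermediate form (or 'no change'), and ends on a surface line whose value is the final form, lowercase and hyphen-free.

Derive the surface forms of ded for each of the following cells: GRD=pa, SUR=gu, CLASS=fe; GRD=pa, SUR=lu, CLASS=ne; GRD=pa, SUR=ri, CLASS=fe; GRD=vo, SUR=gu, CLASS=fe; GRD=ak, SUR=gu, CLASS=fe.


cell GRD=pa, SUR=gu, CLASS=fe:
underlying: ded-k-di-geg
1. o -> e, u -> i / F C0 _: no change
2. d -> t, g -> k, v -> f, z -> s / _ #: fires at position(s) 9: dedkdigek
3. f -> v, k -> g, s -> z / _ Z: fires at position(s) 4: dedgdigek
surface: dedgdigek

cell GRD=pa, SUR=lu, CLASS=ne:
underlying: ded-lu-lu-geg
1. o -> e, u -> i / F C0 _: fires at position(s) 5: dedlilugeg
2. d -> t, g -> k, v -> f, z -> s / _ #: fires at position(s) 10: dedlilugek
3. f -> v, k -> g, s -> z / _ Z: no change
surface: dedlilugek

cell GRD=pa, SUR=ri, CLASS=fe:
underlying: ded-ipa-di-geg
1. o -> e, u -> i / F C0 _: no change
2. d -> t, g -> k, v -> f, z -> s / _ #: fires at position(s) 11: dedipadigek
3. f -> v, k -> g, s -> z / _ Z: no change
surface: dedipadigek

cell GRD=vo, SUR=gu, CLASS=fe:
underlying: ded-k-di-e
1. o -> e, u -> i / F C0 _: no change
2. d -> t, g -> k, v -> f, z -> s / _ #: no change
3. f -> v, k -> g, s -> z / _ Z: fires at position(s) 4: dedgdie
surface: dedgdie

cell GRD=ak, SUR=gu, CLASS=fe:
underlying: ded-k-di-igu
1. o -> e, u -> i / F C0 _: fires at position(s) 9: dedkdiigi
2. d -> t, g -> k, v -> f, z -> s / _ #: no change
3. f -> v, k -> g, s -> z / _ Z: fires at position(s) 4: dedgdiigi
surface: dedgdiigi


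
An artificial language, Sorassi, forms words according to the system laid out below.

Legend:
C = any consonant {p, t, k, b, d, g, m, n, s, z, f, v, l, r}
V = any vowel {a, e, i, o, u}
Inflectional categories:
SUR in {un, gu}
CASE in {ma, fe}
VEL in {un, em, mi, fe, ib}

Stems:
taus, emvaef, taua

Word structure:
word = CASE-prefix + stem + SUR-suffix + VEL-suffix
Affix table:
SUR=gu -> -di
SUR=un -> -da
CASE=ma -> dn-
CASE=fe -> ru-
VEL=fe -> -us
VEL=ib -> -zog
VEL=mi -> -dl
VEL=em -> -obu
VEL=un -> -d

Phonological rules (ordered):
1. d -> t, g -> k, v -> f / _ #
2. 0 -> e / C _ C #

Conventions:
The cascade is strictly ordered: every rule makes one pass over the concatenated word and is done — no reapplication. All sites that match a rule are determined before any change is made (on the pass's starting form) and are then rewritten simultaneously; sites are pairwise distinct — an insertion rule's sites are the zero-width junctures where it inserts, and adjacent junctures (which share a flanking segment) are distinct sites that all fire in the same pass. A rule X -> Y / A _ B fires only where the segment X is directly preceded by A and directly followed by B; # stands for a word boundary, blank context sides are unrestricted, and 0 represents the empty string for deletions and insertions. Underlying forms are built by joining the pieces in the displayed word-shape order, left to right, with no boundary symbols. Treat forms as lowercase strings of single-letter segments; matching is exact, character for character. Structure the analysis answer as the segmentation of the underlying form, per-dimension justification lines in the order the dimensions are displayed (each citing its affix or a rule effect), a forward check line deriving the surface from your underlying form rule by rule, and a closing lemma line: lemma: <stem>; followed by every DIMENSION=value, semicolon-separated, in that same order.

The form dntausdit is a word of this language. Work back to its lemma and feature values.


underlying: dn-taus-di-d
SUR=gu - signalled by the affix -di
CASE=ma - signalled by the affix dn-
VEL=un - signalled by the affix -d
check: dntausdid -> dntausdit -> dntausdit
lemma: taus; SUR=gu; CASE=ma; VEL=un
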